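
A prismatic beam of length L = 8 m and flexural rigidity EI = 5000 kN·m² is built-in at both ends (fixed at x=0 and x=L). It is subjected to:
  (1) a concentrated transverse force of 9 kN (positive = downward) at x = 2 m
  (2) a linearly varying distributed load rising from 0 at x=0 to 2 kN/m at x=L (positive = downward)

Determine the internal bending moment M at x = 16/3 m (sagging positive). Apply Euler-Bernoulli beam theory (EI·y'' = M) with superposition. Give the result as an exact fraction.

M(16/3) = 8383/3240 kN·m

Load 1 — point force P=9 kN at a=2 m (b=L-a=6):
  M_1 = Pa²(a+3b)(L-x)/L³ - Pa²b/L²  [x>a] = 9·2²·(2+3·6)·(8-(16/3))/8³ - 9·2²·6/8² = 3/8 kN·m
Load 2 — triangular load w₀=2 kN/m (0→w₀ over full span):
  M_2 = 3w₀Lx/20 - w₀L²/30 - w₀x³/(6L) = 3·2·8·(16/3)/20 - 2·8²/30 - 2·(16/3)³/(6·8) = 896/405 kN·m
Superposition: M = Σ M_i = 8383/3240 kN·m ≈ 2.587346 kN·m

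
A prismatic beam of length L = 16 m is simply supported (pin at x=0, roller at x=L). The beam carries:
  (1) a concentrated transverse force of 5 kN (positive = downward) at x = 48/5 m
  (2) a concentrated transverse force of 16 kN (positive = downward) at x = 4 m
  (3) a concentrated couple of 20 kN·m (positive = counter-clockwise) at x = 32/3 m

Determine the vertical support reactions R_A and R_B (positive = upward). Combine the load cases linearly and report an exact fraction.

Load 1 — point force P=5 kN at a=48/5 m (b=L-a=32/5):
  R_A = Pb/L = 5·(32/5)/16 = 2 kN
  R_B = Pa/L = 5·(48/5)/16 = 3 kN
Load 2 — point force P=16 kN at a=4 m (b=L-a=12):
  R_A = Pb/L = 16·12/16 = 12 kN
  R_B = Pa/L = 16·4/16 = 4 kN
Load 3 — applied couple M₀=20 kN·m at a=32/3 m (b=L-a=16/3):
  R_A = M₀/L = 20/16 = 5/4 kN
  R_B = -M₀/L = -20/16 = -5/4 kN
Superposition: R_A = 61/4 kN, R_B = 23/4 kN

R_A = 61/4 kN, R_B = 23/4 kN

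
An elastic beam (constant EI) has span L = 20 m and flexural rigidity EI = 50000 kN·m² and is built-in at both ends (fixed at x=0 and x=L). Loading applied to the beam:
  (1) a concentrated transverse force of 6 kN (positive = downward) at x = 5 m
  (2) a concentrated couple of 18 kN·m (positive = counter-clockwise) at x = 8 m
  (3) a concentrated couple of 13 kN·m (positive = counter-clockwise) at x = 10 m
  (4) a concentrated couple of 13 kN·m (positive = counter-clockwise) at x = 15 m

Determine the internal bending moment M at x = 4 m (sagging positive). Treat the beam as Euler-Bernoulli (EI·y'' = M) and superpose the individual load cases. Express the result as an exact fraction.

Load 1 — point force P=6 kN at a=5 m (b=L-a=15):
  M_1 = Pb²(3a+b)x/L³ - Pab²/L²  [x≤a] = 6·15²·(3·5+15)·4/20³ - 6·5·15²/20² = 27/8 kN·m
Load 2 — applied couple M₀=18 kN·m at a=8 m (b=L-a=12):
  M_2 = R_Ax - M_A  [x≤a] with R_A=162/125, M_A=54/25 = (162/125)·4 - (54/25) = 378/125 kN·m
Load 3 — applied couple M₀=13 kN·m at a=10 m (b=L-a=10):
  M_3 = R_Ax - M_A  [x≤a] with R_A=39/40, M_A=13/4 = (39/40)·4 - (13/4) = 13/20 kN·m
Load 4 — applied couple M₀=13 kN·m at a=15 m (b=L-a=5):
  M_4 = R_Ax - M_A  [x≤a] with R_A=117/160, M_A=65/16 = (117/160)·4 - (65/16) = -91/80 kN·m
Superposition: M = Σ M_i = 11823/2000 kN·m ≈ 5.911500 kN·m

M(4) = 11823/2000 kN·m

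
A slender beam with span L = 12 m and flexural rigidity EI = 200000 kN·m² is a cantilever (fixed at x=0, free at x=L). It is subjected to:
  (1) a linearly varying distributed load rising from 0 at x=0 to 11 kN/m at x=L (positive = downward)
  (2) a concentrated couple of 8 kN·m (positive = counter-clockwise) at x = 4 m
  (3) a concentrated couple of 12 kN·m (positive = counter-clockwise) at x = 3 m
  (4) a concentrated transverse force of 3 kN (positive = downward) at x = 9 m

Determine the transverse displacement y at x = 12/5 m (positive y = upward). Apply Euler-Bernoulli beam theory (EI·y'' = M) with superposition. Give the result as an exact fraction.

Load 1 — triangular load w₀=11 kN/m (0→w₀ over full span):
  y_1 = (w₀Lx³/12-w₀L²x²/6-w₀x⁵/(120L))/EI = (11·12·(12/5)³/12-11·12²·(12/5)²/6-11·(12/5)⁵/(120·12))/200000 = -668547/97656250 m
Load 2 — applied couple M₀=8 kN·m at a=4 m (b=L-a=8):
  y_2 = M₀x²/(2EI)  [x≤a] = 8·(12/5)²/(2·200000) = 9/78125 m
Load 3 — applied couple M₀=12 kN·m at a=3 m (b=L-a=9):
  y_3 = M₀x²/(2EI)  [x≤a] = 12·(12/5)²/(2·200000) = 27/156250 m
Load 4 — point force P=3 kN at a=9 m (b=L-a=3):
  y_4 = -Px²(3a-x)/(6EI)  [x≤a] = -3·(12/5)²·(3·9-(12/5))/(6·200000) = -1107/3125000 m
Superposition: y = Σ y_i = -2700063/390625000 m ≈ -0.006912 m

y(12/5) = -2700063/390625000 m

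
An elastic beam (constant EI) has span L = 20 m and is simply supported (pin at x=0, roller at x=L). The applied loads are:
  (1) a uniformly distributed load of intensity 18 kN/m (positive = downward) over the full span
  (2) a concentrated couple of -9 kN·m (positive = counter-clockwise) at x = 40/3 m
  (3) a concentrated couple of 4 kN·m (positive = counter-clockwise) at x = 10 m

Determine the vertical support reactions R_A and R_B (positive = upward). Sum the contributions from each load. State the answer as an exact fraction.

Load 1 — uniform load w=18 kN/m over full span:
  R_A = wL/2 = 18·20/2 = 180 kN
  R_B = wL/2 = 18·20/2 = 180 kN
Load 2 — applied couple M₀=-9 kN·m at a=40/3 m (b=L-a=20/3):
  R_A = M₀/L = (-9)/20 = -9/20 kN
  R_B = -M₀/L = -(-9)/20 = 9/20 kN
Load 3 — applied couple M₀=4 kN·m at a=10 m (b=L-a=10):
  R_A = M₀/L = 4/20 = 1/5 kN
  R_B = -M₀/L = -4/20 = -1/5 kN
Superposition: R_A = 719/4 kN, R_B = 721/4 kN

R_A = 719/4 kN, R_B = 721/4 kN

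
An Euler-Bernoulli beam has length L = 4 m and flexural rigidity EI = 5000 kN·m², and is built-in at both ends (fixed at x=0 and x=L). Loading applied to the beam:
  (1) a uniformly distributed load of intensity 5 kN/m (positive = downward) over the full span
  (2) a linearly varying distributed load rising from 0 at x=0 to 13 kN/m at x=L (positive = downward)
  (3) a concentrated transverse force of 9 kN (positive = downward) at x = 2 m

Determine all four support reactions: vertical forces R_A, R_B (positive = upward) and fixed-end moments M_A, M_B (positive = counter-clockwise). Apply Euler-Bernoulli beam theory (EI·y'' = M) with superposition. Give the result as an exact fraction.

R_A = 223/10 kN, M_A = 181/10 kN·m, R_B = 327/10 kN, M_B = -647/30 kN·m

Load 1 — uniform load w=5 kN/m over full span:
  R_A = wL/2 = 5·4/2 = 10 kN
  M_A = wL²/12 = 5·4²/12 = 20/3 kN·m
  R_B = wL/2 = 5·4/2 = 10 kN
  M_B = -wL²/12 = -5·4²/12 = -20/3 kN·m
Load 2 — triangular load w₀=13 kN/m (0→w₀ over full span):
  R_A = 3w₀L/20 = 3·13·4/20 = 39/5 kN
  M_A = w₀L²/30 = 13·4²/30 = 104/15 kN·m
  R_B = 7w₀L/20 = 7·13·4/20 = 91/5 kN
  M_B = -w₀L²/20 = -13·4²/20 = -52/5 kN·m
Load 3 — point force P=9 kN at a=2 m (b=L-a=2):
  R_A = Pb²(3a+b)/L³ = 9·2²·(3·2+2)/4³ = 9/2 kN
  M_A = Pab²/L² = 9·2·2²/4² = 9/2 kN·m
  R_B = Pa²(a+3b)/L³ = 9·2²·(2+3·2)/4³ = 9/2 kN
  M_B = -Pa²b/L² = -9·2²·2/4² = -9/2 kN·m
Superposition: R_A = 223/10 kN, M_A = 181/10 kN·m, R_B = 327/10 kN, M_B = -647/30 kN·m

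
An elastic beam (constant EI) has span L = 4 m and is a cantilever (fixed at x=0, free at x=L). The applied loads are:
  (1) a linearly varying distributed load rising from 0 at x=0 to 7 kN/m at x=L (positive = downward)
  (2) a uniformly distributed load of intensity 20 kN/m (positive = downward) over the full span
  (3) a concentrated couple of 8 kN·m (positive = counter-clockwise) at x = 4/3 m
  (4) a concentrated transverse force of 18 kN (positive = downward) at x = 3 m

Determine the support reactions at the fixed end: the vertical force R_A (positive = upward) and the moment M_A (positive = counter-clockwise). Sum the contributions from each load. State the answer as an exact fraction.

Load 1 — triangular load w₀=7 kN/m (0→w₀ over full span):
  R_A = w₀L/2 = 7·4/2 = 14 kN
  M_A = w₀L²/3 = 7·4²/3 = 112/3 kN·m
Load 2 — uniform load w=20 kN/m over full span:
  R_A = wL = 20·4 = 80 kN
  M_A = wL²/2 = 20·4²/2 = 160 kN·m
Load 3 — applied couple M₀=8 kN·m at a=4/3 m (b=L-a=8/3):
  R_A = 0 kN
  M_A = -M₀ = -8 kN·m
Load 4 — point force P=18 kN at a=3 m (b=L-a=1):
  R_A = P = 18 kN
  M_A = Pa = 18·3 = 54 kN·m
Superposition: R_A = 112 kN, M_A = 730/3 kN·m

R_A = 112 kN, M_A = 730/3 kN·m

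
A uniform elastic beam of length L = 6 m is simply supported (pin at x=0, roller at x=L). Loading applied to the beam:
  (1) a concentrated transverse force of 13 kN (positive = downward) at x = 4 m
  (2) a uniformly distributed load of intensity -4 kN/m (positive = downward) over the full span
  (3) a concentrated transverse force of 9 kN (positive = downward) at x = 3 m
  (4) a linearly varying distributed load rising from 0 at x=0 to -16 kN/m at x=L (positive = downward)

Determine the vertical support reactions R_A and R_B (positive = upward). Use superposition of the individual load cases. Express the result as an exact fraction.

R_A = -115/6 kN, R_B = -185/6 kN

Load 1 — point force P=13 kN at a=4 m (b=L-a=2):
  R_A = Pb/L = 13·2/6 = 13/3 kN
  R_B = Pa/L = 13·4/6 = 26/3 kN
Load 2 — uniform load w=-4 kN/m over full span:
  R_A = wL/2 = (-4)·6/2 = -12 kN
  R_B = wL/2 = (-4)·6/2 = -12 kN
Load 3 — point force P=9 kN at a=3 m (b=L-a=3):
  R_A = Pb/L = 9·3/6 = 9/2 kN
  R_B = Pa/L = 9·3/6 = 9/2 kN
Load 4 — triangular load w₀=-16 kN/m (0→w₀ over full span):
  R_A = w₀L/6 = (-16)·6/6 = -16 kN
  R_B = w₀L/3 = (-16)·6/3 = -32 kN
Superposition: R_A = -115/6 kN, R_B = -185/6 kN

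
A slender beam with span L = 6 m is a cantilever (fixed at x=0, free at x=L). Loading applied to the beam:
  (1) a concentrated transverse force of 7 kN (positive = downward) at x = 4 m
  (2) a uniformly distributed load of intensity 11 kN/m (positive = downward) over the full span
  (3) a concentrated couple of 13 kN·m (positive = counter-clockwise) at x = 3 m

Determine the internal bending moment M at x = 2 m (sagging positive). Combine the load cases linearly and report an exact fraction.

Load 1 — point force P=7 kN at a=4 m (b=L-a=2):
  M_1 = -P(a-x)  [x≤a] = -7·(4-2) = -14 kN·m
Load 2 — uniform load w=11 kN/m over full span:
  M_2 = -w(L-x)²/2 = -11·(6-2)²/2 = -88 kN·m
Load 3 — applied couple M₀=13 kN·m at a=3 m (b=L-a=3):
  M_3 = M₀  [x≤a] = 13 = 13 kN·m
Superposition: M = Σ M_i = -89 kN·m ≈ -89.000000 kN·m

M(2) = -89 kN·m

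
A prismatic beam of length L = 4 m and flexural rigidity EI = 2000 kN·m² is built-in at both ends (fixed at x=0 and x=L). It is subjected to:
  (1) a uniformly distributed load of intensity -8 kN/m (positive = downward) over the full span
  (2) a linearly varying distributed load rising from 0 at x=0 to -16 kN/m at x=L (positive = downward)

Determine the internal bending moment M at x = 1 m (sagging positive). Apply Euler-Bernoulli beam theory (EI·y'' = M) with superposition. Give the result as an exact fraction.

M(1) = -26/15 kN·m

Load 1 — uniform load w=-8 kN/m over full span:
  M_1 = wLx/2 - wL²/12 - wx²/2 = (-8)·4·1/2 - (-8)·4²/12 - (-8)·1²/2 = -4/3 kN·m
Load 2 — triangular load w₀=-16 kN/m (0→w₀ over full span):
  M_2 = 3w₀Lx/20 - w₀L²/30 - w₀x³/(6L) = 3·(-16)·4·1/20 - (-16)·4²/30 - (-16)·1³/(6·4) = -2/5 kN·m
Superposition: M = Σ M_i = -26/15 kN·m ≈ -1.733333 kN·m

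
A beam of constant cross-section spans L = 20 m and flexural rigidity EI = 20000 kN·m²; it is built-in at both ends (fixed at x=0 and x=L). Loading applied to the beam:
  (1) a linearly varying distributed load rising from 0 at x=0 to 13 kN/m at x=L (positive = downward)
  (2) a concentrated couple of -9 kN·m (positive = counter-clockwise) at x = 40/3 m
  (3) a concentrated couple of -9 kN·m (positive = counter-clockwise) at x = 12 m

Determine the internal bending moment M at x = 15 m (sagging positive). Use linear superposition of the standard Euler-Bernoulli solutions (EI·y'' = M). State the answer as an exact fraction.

Load 1 — triangular load w₀=13 kN/m (0→w₀ over full span):
  M_1 = 3w₀Lx/20 - w₀L²/30 - w₀x³/(6L) = 3·13·20·15/20 - 13·20²/30 - 13·15³/(6·20) = 1105/24 kN·m
Load 2 — applied couple M₀=-9 kN·m at a=40/3 m (b=L-a=20/3):
  M_2 = R_Ax - M_A - M₀  [x>a] with R_A=-3/5, M_A=-3 = (-3/5)·15 - (-3) - (-9) = 3 kN·m
Load 3 — applied couple M₀=-9 kN·m at a=12 m (b=L-a=8):
  M_3 = R_Ax - M_A - M₀  [x>a] with R_A=-81/125, M_A=-72/25 = (-81/125)·15 - (-72/25) - (-9) = 54/25 kN·m
Superposition: M = Σ M_i = 30721/600 kN·m ≈ 51.201667 kN·m

M(15) = 30721/600 kN·m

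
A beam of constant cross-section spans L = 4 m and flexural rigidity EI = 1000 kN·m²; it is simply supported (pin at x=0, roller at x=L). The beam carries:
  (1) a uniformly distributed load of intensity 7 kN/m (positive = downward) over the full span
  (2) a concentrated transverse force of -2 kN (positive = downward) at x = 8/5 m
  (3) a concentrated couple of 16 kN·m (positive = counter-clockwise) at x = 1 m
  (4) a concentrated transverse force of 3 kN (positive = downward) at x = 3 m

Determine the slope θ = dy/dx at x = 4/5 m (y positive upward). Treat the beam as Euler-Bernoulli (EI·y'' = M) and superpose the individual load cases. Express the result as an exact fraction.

θ(4/5) = -737/120000 rad

Load 1 — uniform load w=7 kN/m over full span:
  θ_1 = -w(L³-6Lx²+4x³)/(24EI) = -7·(4³-6·4·(4/5)²+4·(4/5)³)/(24·1000) = -231/15625 rad
Load 2 — point force P=-2 kN at a=8/5 m (b=L-a=12/5):
  θ_2 = -Pb(L²-b²-3x²)/(6LEI)  [x≤a] = -(-2)·(12/5)·(4²-(12/5)²-3·(4/5)²)/(6·4·1000) = 26/15625 rad
Load 3 — applied couple M₀=16 kN·m at a=1 m (b=L-a=3):
  θ_3 = (M₀x²/(2L)+C₁)/EI  [x≤a] with C₁=M₀(3b²-L²)/(6L)=22/3 = (16·(4/5)²/(2·4)+(22/3))/1000 = 323/37500 rad
Load 4 — point force P=3 kN at a=3 m (b=L-a=1):
  θ_4 = -Pb(L²-b²-3x²)/(6LEI)  [x≤a] = -3·1·(4²-1²-3·(4/5)²)/(6·4·1000) = -327/200000 rad
Superposition: θ = Σ θ_i = -737/120000 rad ≈ -0.006142 rad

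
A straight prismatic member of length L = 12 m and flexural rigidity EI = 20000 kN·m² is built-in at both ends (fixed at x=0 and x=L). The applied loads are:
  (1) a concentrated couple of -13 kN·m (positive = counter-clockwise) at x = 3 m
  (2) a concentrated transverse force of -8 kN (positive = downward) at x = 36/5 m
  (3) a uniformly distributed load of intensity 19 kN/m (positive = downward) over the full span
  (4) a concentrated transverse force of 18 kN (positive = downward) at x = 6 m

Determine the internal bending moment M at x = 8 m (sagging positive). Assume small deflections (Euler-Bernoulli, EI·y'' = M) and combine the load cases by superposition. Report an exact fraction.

Load 1 — applied couple M₀=-13 kN·m at a=3 m (b=L-a=9):
  M_1 = R_Ax - M_A - M₀  [x>a] with R_A=-39/32, M_A=39/16 = (-39/32)·8 - (39/16) - (-13) = 13/16 kN·m
Load 2 — point force P=-8 kN at a=36/5 m (b=L-a=24/5):
  M_2 = Pa²(a+3b)(L-x)/L³ - Pa²b/L²  [x>a] = (-8)·(36/5)²·((36/5)+3·(24/5))·(12-8)/12³ - (-8)·(36/5)²·(24/5)/12² = -864/125 kN·m
Load 3 — uniform load w=19 kN/m over full span:
  M_3 = wLx/2 - wL²/12 - wx²/2 = 19·12·8/2 - 19·12²/12 - 19·8²/2 = 76 kN·m
Load 4 — point force P=18 kN at a=6 m (b=L-a=6):
  M_4 = Pa²(a+3b)(L-x)/L³ - Pa²b/L²  [x>a] = 18·6²·(6+3·6)·(12-8)/12³ - 18·6²·6/12² = 9 kN·m
Superposition: M = Σ M_i = 157801/2000 kN·m ≈ 78.900500 kN·m

M(8) = 157801/2000 kN·m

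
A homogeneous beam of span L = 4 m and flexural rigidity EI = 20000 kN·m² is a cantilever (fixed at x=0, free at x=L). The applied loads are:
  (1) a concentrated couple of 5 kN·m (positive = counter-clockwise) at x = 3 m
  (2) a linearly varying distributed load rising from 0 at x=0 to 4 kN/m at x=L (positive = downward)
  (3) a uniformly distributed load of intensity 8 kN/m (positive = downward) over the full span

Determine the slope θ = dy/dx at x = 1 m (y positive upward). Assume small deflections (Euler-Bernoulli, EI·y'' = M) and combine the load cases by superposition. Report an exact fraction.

θ(1) = -1481/480000 rad

Load 1 — applied couple M₀=5 kN·m at a=3 m (b=L-a=1):
  θ_1 = M₀x/EI  [x≤a] = 5·1/20000 = 1/4000 rad
Load 2 — triangular load w₀=4 kN/m (0→w₀ over full span):
  θ_2 = (w₀Lx²/4-w₀L²x/3-w₀x⁴/(24L))/EI = (4·4·1²/4-4·4²·1/3-4·1⁴/(24·4))/20000 = -139/160000 rad
Load 3 — uniform load w=8 kN/m over full span:
  θ_3 = -wx(x²-3Lx+3L²)/(6EI) = -8·1·(1²-3·4·1+3·4²)/(6·20000) = -37/15000 rad
Superposition: θ = Σ θ_i = -1481/480000 rad ≈ -0.003085 rad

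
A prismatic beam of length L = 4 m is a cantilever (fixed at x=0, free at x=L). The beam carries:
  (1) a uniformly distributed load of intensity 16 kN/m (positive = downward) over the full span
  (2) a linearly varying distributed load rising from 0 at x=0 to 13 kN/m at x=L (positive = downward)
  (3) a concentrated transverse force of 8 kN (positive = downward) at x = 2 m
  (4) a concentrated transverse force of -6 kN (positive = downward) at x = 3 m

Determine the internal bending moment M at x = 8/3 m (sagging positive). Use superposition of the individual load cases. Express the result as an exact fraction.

M(8/3) = -1822/81 kN·m

Load 1 — uniform load w=16 kN/m over full span:
  M_1 = -w(L-x)²/2 = -16·(4-(8/3))²/2 = -128/9 kN·m
Load 2 — triangular load w₀=13 kN/m (0→w₀ over full span):
  M_2 = w₀Lx/2 - w₀L²/3 - w₀x³/(6L) = 13·4·(8/3)/2 - 13·4²/3 - 13·(8/3)³/(6·4) = -832/81 kN·m
Load 3 — point force P=8 kN at a=2 m (b=L-a=2):
  M_3 = 0  [x>a] = 0 kN·m
Load 4 — point force P=-6 kN at a=3 m (b=L-a=1):
  M_4 = -P(a-x)  [x≤a] = -(-6)·(3-(8/3)) = 2 kN·m
Superposition: M = Σ M_i = -1822/81 kN·m ≈ -22.493827 kN·m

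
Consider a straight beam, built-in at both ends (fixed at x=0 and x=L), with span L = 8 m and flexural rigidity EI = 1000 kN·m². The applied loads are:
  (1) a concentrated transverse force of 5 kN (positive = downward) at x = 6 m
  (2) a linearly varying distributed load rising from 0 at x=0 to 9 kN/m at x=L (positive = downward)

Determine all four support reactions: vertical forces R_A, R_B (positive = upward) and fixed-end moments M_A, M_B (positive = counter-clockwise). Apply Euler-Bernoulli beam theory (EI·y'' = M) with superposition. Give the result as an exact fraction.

Load 1 — point force P=5 kN at a=6 m (b=L-a=2):
  R_A = Pb²(3a+b)/L³ = 5·2²·(3·6+2)/8³ = 25/32 kN
  M_A = Pab²/L² = 5·6·2²/8² = 15/8 kN·m
  R_B = Pa²(a+3b)/L³ = 5·6²·(6+3·2)/8³ = 135/32 kN
  M_B = -Pa²b/L² = -5·6²·2/8² = -45/8 kN·m
Load 2 — triangular load w₀=9 kN/m (0→w₀ over full span):
  R_A = 3w₀L/20 = 3·9·8/20 = 54/5 kN
  M_A = w₀L²/30 = 9·8²/30 = 96/5 kN·m
  R_B = 7w₀L/20 = 7·9·8/20 = 126/5 kN
  M_B = -w₀L²/20 = -9·8²/20 = -144/5 kN·m
Superposition: R_A = 1853/160 kN, M_A = 843/40 kN·m, R_B = 4707/160 kN, M_B = -1377/40 kN·m

R_A = 1853/160 kN, M_A = 843/40 kN·m, R_B = 4707/160 kN, M_B = -1377/40 kN·m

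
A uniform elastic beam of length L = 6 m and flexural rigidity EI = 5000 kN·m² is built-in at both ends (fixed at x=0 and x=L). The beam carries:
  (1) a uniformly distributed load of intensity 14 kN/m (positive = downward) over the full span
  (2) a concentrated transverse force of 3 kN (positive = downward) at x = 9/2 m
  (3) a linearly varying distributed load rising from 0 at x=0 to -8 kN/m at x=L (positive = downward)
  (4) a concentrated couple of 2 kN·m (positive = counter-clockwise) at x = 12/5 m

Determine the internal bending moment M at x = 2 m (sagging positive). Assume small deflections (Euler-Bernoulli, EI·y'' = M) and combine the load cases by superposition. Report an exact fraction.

Load 1 — uniform load w=14 kN/m over full span:
  M_1 = wLx/2 - wL²/12 - wx²/2 = 14·6·2/2 - 14·6²/12 - 14·2²/2 = 14 kN·m
Load 2 — point force P=3 kN at a=9/2 m (b=L-a=3/2):
  M_2 = Pb²(3a+b)x/L³ - Pab²/L²  [x≤a] = 3·(3/2)²·(3·(9/2)+(3/2))·2/6³ - 3·(9/2)·(3/2)²/6² = 3/32 kN·m
Load 3 — triangular load w₀=-8 kN/m (0→w₀ over full span):
  M_3 = 3w₀Lx/20 - w₀L²/30 - w₀x³/(6L) = 3·(-8)·6·2/20 - (-8)·6²/30 - (-8)·2³/(6·6) = -136/45 kN·m
Load 4 — applied couple M₀=2 kN·m at a=12/5 m (b=L-a=18/5):
  M_4 = R_Ax - M_A  [x≤a] with R_A=12/25, M_A=6/25 = (12/25)·2 - (6/25) = 18/25 kN·m
Superposition: M = Σ M_i = 84899/7200 kN·m ≈ 11.791528 kN·m

M(2) = 84899/7200 kN·m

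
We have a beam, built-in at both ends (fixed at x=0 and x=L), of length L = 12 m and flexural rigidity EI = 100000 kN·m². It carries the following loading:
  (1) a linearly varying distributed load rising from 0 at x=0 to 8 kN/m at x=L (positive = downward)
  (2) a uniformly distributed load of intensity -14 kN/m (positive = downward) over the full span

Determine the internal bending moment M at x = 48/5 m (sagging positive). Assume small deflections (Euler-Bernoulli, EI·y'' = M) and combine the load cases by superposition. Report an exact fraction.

M(48/5) = 1032/125 kN·m

Load 1 — triangular load w₀=8 kN/m (0→w₀ over full span):
  M_1 = 3w₀Lx/20 - w₀L²/30 - w₀x³/(6L) = 3·8·12·(48/5)/20 - 8·12²/30 - 8·(48/5)³/(6·12) = 192/125 kN·m
Load 2 — uniform load w=-14 kN/m over full span:
  M_2 = wLx/2 - wL²/12 - wx²/2 = (-14)·12·(48/5)/2 - (-14)·12²/12 - (-14)·(48/5)²/2 = 168/25 kN·m
Superposition: M = Σ M_i = 1032/125 kN·m ≈ 8.256000 kN·m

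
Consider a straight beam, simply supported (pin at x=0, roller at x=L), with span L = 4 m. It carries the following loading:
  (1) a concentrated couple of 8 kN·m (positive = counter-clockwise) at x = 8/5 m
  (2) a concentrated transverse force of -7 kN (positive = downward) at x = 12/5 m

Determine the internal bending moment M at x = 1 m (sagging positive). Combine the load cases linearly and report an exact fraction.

M(1) = -4/5 kN·m

Load 1 — applied couple M₀=8 kN·m at a=8/5 m (b=L-a=12/5):
  M_1 = M₀x/L  [x≤a] = 8·1/4 = 2 kN·m
Load 2 — point force P=-7 kN at a=12/5 m (b=L-a=8/5):
  M_2 = Pbx/L  [x≤a] = (-7)·(8/5)·1/4 = -14/5 kN·m
Superposition: M = Σ M_i = -4/5 kN·m ≈ -0.800000 kN·m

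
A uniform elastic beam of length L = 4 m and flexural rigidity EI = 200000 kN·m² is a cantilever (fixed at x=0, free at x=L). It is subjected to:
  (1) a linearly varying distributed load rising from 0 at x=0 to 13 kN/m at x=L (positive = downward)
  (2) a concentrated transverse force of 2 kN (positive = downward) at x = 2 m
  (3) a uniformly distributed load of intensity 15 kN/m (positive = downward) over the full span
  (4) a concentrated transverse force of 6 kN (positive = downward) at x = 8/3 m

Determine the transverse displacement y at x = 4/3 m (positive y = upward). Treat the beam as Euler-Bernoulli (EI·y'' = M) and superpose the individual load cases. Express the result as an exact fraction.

Load 1 — triangular load w₀=13 kN/m (0→w₀ over full span):
  y_1 = (w₀Lx³/12-w₀L²x²/6-w₀x⁵/(120L))/EI = (13·4·(4/3)³/12-13·4²·(4/3)²/6-13·(4/3)⁵/(120·4))/200000 = -5863/22781250 m
Load 2 — point force P=2 kN at a=2 m (b=L-a=2):
  y_2 = -Px²(3a-x)/(6EI)  [x≤a] = -2·(4/3)²·(3·2-(4/3))/(6·200000) = -7/506250 m
Load 3 — uniform load w=15 kN/m over full span:
  y_3 = -wx²(x²-4Lx+6L²)/(24EI) = -15·(4/3)²·((4/3)²-4·4·(4/3)+6·4²)/(24·200000) = -43/101250 m
Load 4 — point force P=6 kN at a=8/3 m (b=L-a=4/3):
  y_4 = -Px²(3a-x)/(6EI)  [x≤a] = -6·(4/3)²·(3·(8/3)-(4/3))/(6·200000) = -1/16875 m
Superposition: y = Σ y_i = -17203/22781250 m ≈ -0.000755 m

y(4/3) = -17203/22781250 m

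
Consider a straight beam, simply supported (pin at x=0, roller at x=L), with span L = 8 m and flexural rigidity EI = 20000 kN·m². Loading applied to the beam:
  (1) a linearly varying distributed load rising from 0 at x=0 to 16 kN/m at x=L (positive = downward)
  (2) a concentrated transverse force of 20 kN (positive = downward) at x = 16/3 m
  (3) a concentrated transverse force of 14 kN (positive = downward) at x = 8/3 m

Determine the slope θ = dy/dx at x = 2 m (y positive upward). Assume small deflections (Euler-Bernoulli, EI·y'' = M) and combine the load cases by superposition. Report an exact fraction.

Load 1 — triangular load w₀=16 kN/m (0→w₀ over full span):
  θ_1 = -w₀(7L⁴-30L²x²+15x⁴)/(360LEI) = -16·(7·8⁴-30·8²·2²+15·2⁴)/(360·8·20000) = -1327/225000 rad
Load 2 — point force P=20 kN at a=16/3 m (b=L-a=8/3):
  θ_2 = -Pb(L²-b²-3x²)/(6LEI)  [x≤a] = -20·(8/3)·(8²-(8/3)²-3·2²)/(6·8·20000) = -101/40500 rad
Load 3 — point force P=14 kN at a=8/3 m (b=L-a=16/3):
  θ_3 = -Pb(L²-b²-3x²)/(6LEI)  [x≤a] = -14·(16/3)·(8²-(16/3)²-3·2²)/(6·8·20000) = -371/202500 rad
Superposition: θ = Σ θ_i = -6901/675000 rad ≈ -0.010224 rad

θ(2) = -6901/675000 rad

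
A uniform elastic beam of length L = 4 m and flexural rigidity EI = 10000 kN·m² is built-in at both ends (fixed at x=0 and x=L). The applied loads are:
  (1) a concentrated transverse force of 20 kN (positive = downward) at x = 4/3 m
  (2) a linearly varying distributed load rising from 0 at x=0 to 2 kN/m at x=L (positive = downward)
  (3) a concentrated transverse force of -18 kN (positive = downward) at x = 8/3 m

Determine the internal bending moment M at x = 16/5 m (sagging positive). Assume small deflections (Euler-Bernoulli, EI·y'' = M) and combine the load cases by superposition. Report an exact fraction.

M(16/5) = -1952/1125 kN·m

Load 1 — point force P=20 kN at a=4/3 m (b=L-a=8/3):
  M_1 = Pa²(a+3b)(L-x)/L³ - Pa²b/L²  [x>a] = 20·(4/3)²·((4/3)+3·(8/3))·(4-(16/5))/4³ - 20·(4/3)²·(8/3)/4² = -16/9 kN·m
Load 2 — triangular load w₀=2 kN/m (0→w₀ over full span):
  M_2 = 3w₀Lx/20 - w₀L²/30 - w₀x³/(6L) = 3·2·4·(16/5)/20 - 2·4²/30 - 2·(16/5)³/(6·4) = 16/375 kN·m
Load 3 — point force P=-18 kN at a=8/3 m (b=L-a=4/3):
  M_3 = Pa²(a+3b)(L-x)/L³ - Pa²b/L²  [x>a] = (-18)·(8/3)²·((8/3)+3·(4/3))·(4-(16/5))/4³ - (-18)·(8/3)²·(4/3)/4² = 0 kN·m
Superposition: M = Σ M_i = -1952/1125 kN·m ≈ -1.735111 kN·m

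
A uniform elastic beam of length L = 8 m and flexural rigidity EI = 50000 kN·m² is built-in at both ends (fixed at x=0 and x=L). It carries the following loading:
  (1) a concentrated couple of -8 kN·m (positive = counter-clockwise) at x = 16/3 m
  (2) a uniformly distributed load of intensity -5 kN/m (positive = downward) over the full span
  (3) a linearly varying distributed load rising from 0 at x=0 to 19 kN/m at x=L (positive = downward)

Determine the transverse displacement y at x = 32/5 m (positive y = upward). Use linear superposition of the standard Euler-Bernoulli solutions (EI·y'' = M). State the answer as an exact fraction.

y(32/5) = -208576/439453125 m

Load 1 — applied couple M₀=-8 kN·m at a=16/3 m (b=L-a=8/3):
  y_1 = (R_Ax³/6 - M_Ax²/2 - M₀(x-a)²/2)/EI  [x>a] with R_A=-4/3, M_A=-8/3 = ((-4/3)·(32/5)³/6 - (-8/3)·(32/5)²/2 - (-8)·((32/5)-(16/3))²/2)/50000 = 64/3515625 m
Load 2 — uniform load w=-5 kN/m over full span:
  y_2 = -wx²(L-x)²/(24EI) = -(-5)·(32/5)²·(8-(32/5))²/(24·50000) = 512/1171875 m
Load 3 — triangular load w₀=19 kN/m (0→w₀ over full span):
  y_3 = -w₀x²(L-x)²(x+2L)/(120LEI) = -19·(32/5)²·(8-(32/5))²·((32/5)+2·8)/(120·8·50000) = -136192/146484375 m
Superposition: y = Σ y_i = -208576/439453125 m ≈ -0.000475 m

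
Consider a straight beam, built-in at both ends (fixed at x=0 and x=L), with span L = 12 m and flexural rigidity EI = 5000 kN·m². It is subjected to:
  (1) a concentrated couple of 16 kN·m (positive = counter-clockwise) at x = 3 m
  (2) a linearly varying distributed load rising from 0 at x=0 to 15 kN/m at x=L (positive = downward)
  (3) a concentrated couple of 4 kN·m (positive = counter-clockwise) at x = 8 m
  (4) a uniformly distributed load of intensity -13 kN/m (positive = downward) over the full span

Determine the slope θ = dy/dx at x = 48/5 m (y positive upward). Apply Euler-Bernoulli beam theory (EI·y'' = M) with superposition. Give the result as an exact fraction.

Load 1 — applied couple M₀=16 kN·m at a=3 m (b=L-a=9):
  θ_1 = (R_Ax²/2 - M_Ax - M₀(x-a))/EI  [x>a] with R_A=3/2, M_A=-3 = ((3/2)·(48/5)²/2 - (-3)·(48/5) - 16·((48/5)-3))/5000 = -24/15625 rad
Load 2 — triangular load w₀=15 kN/m (0→w₀ over full span):
  θ_2 = -w₀(2x(L-x)(L-2x)(x+2L)+x²(L-x)²)/(120LEI) = -15·(2·(48/5)·(12-(48/5))·(12-2·(48/5))·((48/5)+2·12)+(48/5)²·(12-(48/5))²)/(120·12·5000) = 1728/78125 rad
Load 3 — applied couple M₀=4 kN·m at a=8 m (b=L-a=4):
  θ_3 = (R_Ax²/2 - M_Ax - M₀(x-a))/EI  [x>a] with R_A=4/9, M_A=4/3 = ((4/9)·(48/5)²/2 - (4/3)·(48/5) - 4·((48/5)-8))/5000 = 4/15625 rad
Load 4 — uniform load w=-13 kN/m over full span:
  θ_4 = -wx(L-x)(L-2x)/(12EI) = -(-13)·(48/5)·(12-(48/5))·(12-2·(48/5))/(12·5000) = -2808/78125 rad
Superposition: θ = Σ θ_i = -236/15625 rad ≈ -0.015104 rad

θ(48/5) = -236/15625 rad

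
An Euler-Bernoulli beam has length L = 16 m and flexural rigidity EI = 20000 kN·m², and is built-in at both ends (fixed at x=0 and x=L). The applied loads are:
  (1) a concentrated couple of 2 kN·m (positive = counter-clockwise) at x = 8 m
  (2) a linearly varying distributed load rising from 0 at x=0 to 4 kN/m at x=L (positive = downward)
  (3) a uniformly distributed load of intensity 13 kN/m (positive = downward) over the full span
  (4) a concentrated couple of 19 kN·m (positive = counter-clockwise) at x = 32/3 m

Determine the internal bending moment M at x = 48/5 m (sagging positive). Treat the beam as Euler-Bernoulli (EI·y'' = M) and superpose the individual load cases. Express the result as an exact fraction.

M(48/5) = 37839/250 kN·m

Load 1 — applied couple M₀=2 kN·m at a=8 m (b=L-a=8):
  M_1 = R_Ax - M_A - M₀  [x>a] with R_A=3/16, M_A=1/2 = (3/16)·(48/5) - (1/2) - 2 = -7/10 kN·m
Load 2 — triangular load w₀=4 kN/m (0→w₀ over full span):
  M_2 = 3w₀Lx/20 - w₀L²/30 - w₀x³/(6L) = 3·4·16·(48/5)/20 - 4·16²/30 - 4·(48/5)³/(6·16) = 7936/375 kN·m
Load 3 — uniform load w=13 kN/m over full span:
  M_3 = wLx/2 - wL²/12 - wx²/2 = 13·16·(48/5)/2 - 13·16²/12 - 13·(48/5)²/2 = 9152/75 kN·m
Load 4 — applied couple M₀=19 kN·m at a=32/3 m (b=L-a=16/3):
  M_4 = R_Ax - M_A  [x≤a] with R_A=19/12, M_A=19/3 = (19/12)·(48/5) - (19/3) = 133/15 kN·m
Superposition: M = Σ M_i = 37839/250 kN·m ≈ 151.356000 kN·m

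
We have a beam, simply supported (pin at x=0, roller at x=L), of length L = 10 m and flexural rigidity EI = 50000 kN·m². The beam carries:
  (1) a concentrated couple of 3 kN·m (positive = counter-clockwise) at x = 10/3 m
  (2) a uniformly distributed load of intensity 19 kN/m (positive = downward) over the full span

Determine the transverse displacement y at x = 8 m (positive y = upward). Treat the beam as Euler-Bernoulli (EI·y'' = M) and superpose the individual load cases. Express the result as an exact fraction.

Load 1 — applied couple M₀=3 kN·m at a=10/3 m (b=L-a=20/3):
  y_1 = (M₀x³/(6L)-M₀(x-a)²/2+C₁x)/EI  [x>a] with C₁=M₀(3b²-L²)/(6L)=5/3 = (3·8³/(6·10)-3·(8-(10/3))²/2+(5/3)·8)/50000 = 47/375000 m
Load 2 — uniform load w=19 kN/m over full span:
  y_2 = -wx(L³-2Lx²+x³)/(24EI) = -19·8·(10³-2·10·8²+8³)/(24·50000) = -551/18750 m
Superposition: y = Σ y_i = -10973/375000 m ≈ -0.029261 m

y(8) = -10973/375000 m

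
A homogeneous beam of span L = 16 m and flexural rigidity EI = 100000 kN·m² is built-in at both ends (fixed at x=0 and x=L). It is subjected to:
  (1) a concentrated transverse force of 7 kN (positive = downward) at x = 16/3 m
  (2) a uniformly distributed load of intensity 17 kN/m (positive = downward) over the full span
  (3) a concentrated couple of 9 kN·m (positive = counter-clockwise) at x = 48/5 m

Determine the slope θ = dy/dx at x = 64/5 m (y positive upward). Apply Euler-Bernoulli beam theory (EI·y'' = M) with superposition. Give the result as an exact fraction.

θ(64/5) = 606449/105468750 rad

Load 1 — point force P=7 kN at a=16/3 m (b=L-a=32/3):
  θ_1 = Pa²(L-x)(2bL-(3b+a)(L-x))/(2L³EI)  [x>a] = 7·(16/3)²·(16-(64/5))·(2·(32/3)·16-(3·(32/3)+(16/3))·(16-(64/5)))/(2·16³·100000) = 364/2109375 rad
Load 2 — uniform load w=17 kN/m over full span:
  θ_2 = -wx(L-x)(L-2x)/(12EI) = -17·(64/5)·(16-(64/5))·(16-2·(64/5))/(12·100000) = 2176/390625 rad
Load 3 — applied couple M₀=9 kN·m at a=48/5 m (b=L-a=32/5):
  θ_3 = (R_Ax²/2 - M_Ax - M₀(x-a))/EI  [x>a] with R_A=81/100, M_A=72/25 = ((81/100)·(64/5)²/2 - (72/25)·(64/5) - 9·((64/5)-(48/5)))/100000 = 27/3906250 rad
Superposition: θ = Σ θ_i = 606449/105468750 rad ≈ 0.005750 rad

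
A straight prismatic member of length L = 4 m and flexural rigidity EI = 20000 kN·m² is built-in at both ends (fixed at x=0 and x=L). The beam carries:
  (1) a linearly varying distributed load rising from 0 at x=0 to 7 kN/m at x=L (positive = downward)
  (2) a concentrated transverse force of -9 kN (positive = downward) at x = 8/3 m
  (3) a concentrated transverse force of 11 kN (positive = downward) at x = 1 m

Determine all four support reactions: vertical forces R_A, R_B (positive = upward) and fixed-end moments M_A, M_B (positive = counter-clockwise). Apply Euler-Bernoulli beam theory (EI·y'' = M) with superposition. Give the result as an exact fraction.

R_A = 5351/480 kN, M_A = 1741/240 kN·m, R_B = 2329/480 kN, M_B = -559/240 kN·m

Load 1 — triangular load w₀=7 kN/m (0→w₀ over full span):
  R_A = 3w₀L/20 = 3·7·4/20 = 21/5 kN
  M_A = w₀L²/30 = 7·4²/30 = 56/15 kN·m
  R_B = 7w₀L/20 = 7·7·4/20 = 49/5 kN
  M_B = -w₀L²/20 = -7·4²/20 = -28/5 kN·m
Load 2 — point force P=-9 kN at a=8/3 m (b=L-a=4/3):
  R_A = Pb²(3a+b)/L³ = (-9)·(4/3)²·(3·(8/3)+(4/3))/4³ = -7/3 kN
  M_A = Pab²/L² = (-9)·(8/3)·(4/3)²/4² = -8/3 kN·m
  R_B = Pa²(a+3b)/L³ = (-9)·(8/3)²·((8/3)+3·(4/3))/4³ = -20/3 kN
  M_B = -Pa²b/L² = -(-9)·(8/3)²·(4/3)/4² = 16/3 kN·m
Load 3 — point force P=11 kN at a=1 m (b=L-a=3):
  R_A = Pb²(3a+b)/L³ = 11·3²·(3·1+3)/4³ = 297/32 kN
  M_A = Pab²/L² = 11·1·3²/4² = 99/16 kN·m
  R_B = Pa²(a+3b)/L³ = 11·1²·(1+3·3)/4³ = 55/32 kN
  M_B = -Pa²b/L² = -11·1²·3/4² = -33/16 kN·m
Superposition: R_A = 5351/480 kN, M_A = 1741/240 kN·m, R_B = 2329/480 kN, M_B = -559/240 kN·m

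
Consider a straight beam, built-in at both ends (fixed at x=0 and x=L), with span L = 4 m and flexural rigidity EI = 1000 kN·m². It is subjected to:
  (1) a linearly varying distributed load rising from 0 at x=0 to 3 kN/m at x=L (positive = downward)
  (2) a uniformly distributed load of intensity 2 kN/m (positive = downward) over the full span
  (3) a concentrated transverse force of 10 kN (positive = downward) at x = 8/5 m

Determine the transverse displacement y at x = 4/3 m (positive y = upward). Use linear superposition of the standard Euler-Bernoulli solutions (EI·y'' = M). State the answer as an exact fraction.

Load 1 — triangular load w₀=3 kN/m (0→w₀ over full span):
  y_1 = -w₀x²(L-x)²(x+2L)/(120LEI) = -3·(4/3)²·(4-(4/3))²·((4/3)+2·4)/(120·4·1000) = -112/151875 m
Load 2 — uniform load w=2 kN/m over full span:
  y_2 = -wx²(L-x)²/(24EI) = -2·(4/3)²·(4-(4/3))²/(24·1000) = -32/30375 m
Load 3 — point force P=10 kN at a=8/5 m (b=L-a=12/5):
  y_3 = -Pb²x²(3aL-(3a+b)x)/(6L³EI)  [x≤a] = -10·(12/5)²·(4/3)²·(3·(8/5)·4-(3·(8/5)+(12/5))·(4/3))/(6·4³·1000) = -8/3125 m
Superposition: y = Σ y_i = -3304/759375 m ≈ -0.004351 m

y(4/3) = -3304/759375 m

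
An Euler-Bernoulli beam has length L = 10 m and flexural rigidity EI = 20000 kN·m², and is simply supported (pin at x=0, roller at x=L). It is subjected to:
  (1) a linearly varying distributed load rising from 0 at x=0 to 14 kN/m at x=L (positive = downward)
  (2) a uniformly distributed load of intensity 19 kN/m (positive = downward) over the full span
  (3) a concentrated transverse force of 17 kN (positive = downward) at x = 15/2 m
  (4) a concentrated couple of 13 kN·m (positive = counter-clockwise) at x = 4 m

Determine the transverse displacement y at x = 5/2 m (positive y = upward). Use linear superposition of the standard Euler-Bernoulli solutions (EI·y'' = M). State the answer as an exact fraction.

y(5/2) = -647899/5120000 m

Load 1 — triangular load w₀=14 kN/m (0→w₀ over full span):
  y_1 = -w₀x(7L⁴-10L²x²+3x⁴)/(360LEI) = -14·(5/2)·(7·10⁴-10·10²·(5/2)²+3·(5/2)⁴)/(360·10·20000) = -763/24576 m
Load 2 — uniform load w=19 kN/m over full span:
  y_2 = -wx(L³-2Lx²+x³)/(24EI) = -19·(5/2)·(10³-2·10·(5/2)²+(5/2)³)/(24·20000) = -361/4096 m
Load 3 — point force P=17 kN at a=15/2 m (b=L-a=5/2):
  y_3 = -Pbx(L²-b²-x²)/(6LEI)  [x≤a] = -17·(5/2)·(5/2)·(10²-(5/2)²-(5/2)²)/(6·10·20000) = -119/15360 m
Load 4 — applied couple M₀=13 kN·m at a=4 m (b=L-a=6):
  y_4 = (M₀x³/(6L)+C₁x)/EI  [x≤a] with C₁=M₀(3b²-L²)/(6L)=26/15 = (13·(5/2)³/(6·10)+(26/15)·(5/2))/20000 = 247/640000 m
Superposition: y = Σ y_i = -647899/5120000 m ≈ -0.126543 m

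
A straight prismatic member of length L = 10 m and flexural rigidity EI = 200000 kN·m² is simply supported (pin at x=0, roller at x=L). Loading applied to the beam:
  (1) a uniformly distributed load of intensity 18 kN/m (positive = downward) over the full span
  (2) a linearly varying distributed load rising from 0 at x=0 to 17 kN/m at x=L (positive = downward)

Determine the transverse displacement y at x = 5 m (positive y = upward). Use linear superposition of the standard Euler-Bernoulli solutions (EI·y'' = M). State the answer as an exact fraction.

y(5) = -53/3072 m

Load 1 — uniform load w=18 kN/m over full span:
  y_1 = -wx(L³-2Lx²+x³)/(24EI) = -18·5·(10³-2·10·5²+5³)/(24·200000) = -3/256 m
Load 2 — triangular load w₀=17 kN/m (0→w₀ over full span):
  y_2 = -w₀x(7L⁴-10L²x²+3x⁴)/(360LEI) = -17·5·(7·10⁴-10·10²·5²+3·5⁴)/(360·10·200000) = -17/3072 m
Superposition: y = Σ y_i = -53/3072 m ≈ -0.017253 m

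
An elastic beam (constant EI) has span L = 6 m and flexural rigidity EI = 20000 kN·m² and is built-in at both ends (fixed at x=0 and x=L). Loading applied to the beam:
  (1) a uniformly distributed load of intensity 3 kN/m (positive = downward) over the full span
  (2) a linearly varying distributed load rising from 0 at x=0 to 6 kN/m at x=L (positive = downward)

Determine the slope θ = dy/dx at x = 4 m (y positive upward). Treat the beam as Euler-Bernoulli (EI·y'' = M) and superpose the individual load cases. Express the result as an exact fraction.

θ(4) = 29/75000 rad

Load 1 — uniform load w=3 kN/m over full span:
  θ_1 = -wx(L-x)(L-2x)/(12EI) = -3·4·(6-4)·(6-2·4)/(12·20000) = 1/5000 rad
Load 2 — triangular load w₀=6 kN/m (0→w₀ over full span):
  θ_2 = -w₀(2x(L-x)(L-2x)(x+2L)+x²(L-x)²)/(120LEI) = -6·(2·4·(6-4)·(6-2·4)·(4+2·6)+4²·(6-4)²)/(120·6·20000) = 7/37500 rad
Superposition: θ = Σ θ_i = 29/75000 rad ≈ 0.000387 rad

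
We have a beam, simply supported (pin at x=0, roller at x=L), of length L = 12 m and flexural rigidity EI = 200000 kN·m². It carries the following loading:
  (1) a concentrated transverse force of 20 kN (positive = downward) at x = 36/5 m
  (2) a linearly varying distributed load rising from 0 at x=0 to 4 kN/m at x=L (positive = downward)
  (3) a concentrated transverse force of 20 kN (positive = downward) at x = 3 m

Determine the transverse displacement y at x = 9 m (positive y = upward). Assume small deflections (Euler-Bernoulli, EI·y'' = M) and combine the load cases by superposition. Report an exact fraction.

Load 1 — point force P=20 kN at a=36/5 m (b=L-a=24/5):
  y_1 = -Pa(L-x)(2Lx-a²-x²)/(6LEI)  [x>a] = -20·(36/5)·(12-9)·(2·12·9-(36/5)²-9²)/(6·12·200000) = -6237/2500000 m
Load 2 — triangular load w₀=4 kN/m (0→w₀ over full span):
  y_2 = -w₀x(7L⁴-10L²x²+3x⁴)/(360LEI) = -4·9·(7·12⁴-10·12²·9²+3·9⁴)/(360·12·200000) = -3213/1600000 m
Load 3 — point force P=20 kN at a=3 m (b=L-a=9):
  y_3 = -Pa(L-x)(2Lx-a²-x²)/(6LEI)  [x>a] = -20·3·(12-9)·(2·12·9-3²-9²)/(6·12·200000) = -63/40000 m
Superposition: y = Σ y_i = -243117/40000000 m ≈ -0.006078 m

y(9) = -243117/40000000 m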